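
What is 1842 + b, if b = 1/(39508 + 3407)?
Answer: 79049431/42915 ≈ 1842.0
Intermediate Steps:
b = 1/42915 ≈ 2.3302e-5
1842 + b = 1842 + 1/42915 = 79049431/42915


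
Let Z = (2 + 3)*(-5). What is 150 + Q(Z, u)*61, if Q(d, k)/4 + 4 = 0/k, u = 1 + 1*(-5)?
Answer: -826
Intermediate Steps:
Z = -25 (Z = 5*(-5) = -25)
u = -4 (u = 1 - 5 = -4)
Q(d, k) = -16 (Q(d, k) = -16 + 4*(0/k) = -16 + 4*0 = -16 + 0 = -16)
150 + Q(Z, u)*61 = 150 - 16*61 = 150 - 976 = -826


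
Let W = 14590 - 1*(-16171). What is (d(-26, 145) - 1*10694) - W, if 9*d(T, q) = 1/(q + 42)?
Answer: -69768764/1683 ≈ -41455.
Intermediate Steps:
d(T, q) = 1/(9*(42 + q)) (d(T, q) = 1/(9*(q + 42)) = 1/(9*(42 + q)))
W = 30761 (W = 14590 + 16171 = 30761)
(d(-26, 145) - 1*10694) - W = (1/(9*(42 + 145)) - 1*10694) - 1*30761 = ((1/9)/187 - 10694) - 30761 = ((1/9)*(1/187) - 10694) - 30761 = (1/1683 - 10694) - 30761 = -17998001/1683 - 30761 = -69768764/1683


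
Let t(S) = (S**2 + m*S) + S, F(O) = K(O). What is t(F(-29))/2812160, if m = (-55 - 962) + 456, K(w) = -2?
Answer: 281/703040 ≈ 0.00039969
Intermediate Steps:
F(O) = -2
m = -561 (m = -1017 + 456 = -561)
t(S) = S**2 - 560*S (t(S) = (S**2 - 561*S) + S = S**2 - 560*S)
t(F(-29))/2812160 = -2*(-560 - 2)/2812160 = -2*(-562)*(1/2812160) = 1124*(1/2812160) = 281/703040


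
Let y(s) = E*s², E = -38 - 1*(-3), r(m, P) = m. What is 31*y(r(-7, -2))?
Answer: -53165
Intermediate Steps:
E = -35 (E = -38 + 3 = -35)
y(s) = -35*s²
31*y(r(-7, -2)) = 31*(-35*(-7)²) = 31*(-35*49) = 31*(-1715) = -53165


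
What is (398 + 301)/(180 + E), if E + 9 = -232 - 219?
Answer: -699/280 ≈ -2.4964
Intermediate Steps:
E = -460 (E = -9 + (-232 - 219) = -9 - 451 = -460)
(398 + 301)/(180 + E) = (398 + 301)/(180 - 460) = 699/(-280) = 699*(-1/280) = -699/280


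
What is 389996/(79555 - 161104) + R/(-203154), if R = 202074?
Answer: -15951363335/2761167591 ≈ -5.7770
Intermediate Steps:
389996/(79555 - 161104) + R/(-203154) = 389996/(79555 - 161104) + 202074/(-203154) = 389996/(-81549) + 202074*(-1/203154) = 389996*(-1/81549) - 33679/33859 = -389996/81549 - 33679/33859 = -15951363335/2761167591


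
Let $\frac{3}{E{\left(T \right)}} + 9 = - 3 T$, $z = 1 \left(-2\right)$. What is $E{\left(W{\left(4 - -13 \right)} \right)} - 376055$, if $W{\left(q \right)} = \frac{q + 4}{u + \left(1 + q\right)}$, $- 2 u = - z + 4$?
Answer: $- \frac{8273215}{22} \approx -3.7606 \cdot 10^{5}$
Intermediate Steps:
$z = -2$
$u = -3$ ($u = - \frac{\left(-1\right) \left(-2\right) + 4}{2} = - \frac{2 + 4}{2} = \left(- \frac{1}{2}\right) 6 = -3$)
$W{\left(q \right)} = \frac{4 + q}{-2 + q}$ ($W{\left(q \right)} = \frac{q + 4}{-3 + \left(1 + q\right)} = \frac{4 + q}{-2 + q}$)
$E{\left(T \right)} = \frac{3}{-9 - 3 T}$
$E{\left(W{\left(4 - -13 \right)} \right)} - 376055 = - \frac{1}{3 + \frac{4 + \left(4 - -13\right)}{-2 + \left(4 - -13\right)}} - 376055 = - \frac{1}{3 + \frac{4 + \left(4 + 13\right)}{-2 + \left(4 + 13\right)}} - 376055 = - \frac{1}{3 + \frac{4 + 17}{-2 + 17}} - 376055 = - \frac{1}{3 + \frac{1}{15} \cdot 21} - 376055 = - \frac{1}{3 + \frac{7}{5}} - 376055 = - \frac{1}{\frac{22}{5}} - 376055 = \left(-1\right) \frac{5}{22} - 376055 = - \frac{5}{22} - 376055 = - \frac{8273215}{22}$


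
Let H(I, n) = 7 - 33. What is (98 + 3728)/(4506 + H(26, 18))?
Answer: 1913/2240 ≈ 0.85402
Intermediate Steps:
H(I, n) = -26
(98 + 3728)/(4506 + H(26, 18)) = (98 + 3728)/(4506 - 26) = 3826/4480 = 3826*(1/4480) = 1913/2240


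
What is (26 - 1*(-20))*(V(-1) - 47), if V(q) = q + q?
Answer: -2254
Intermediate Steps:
V(q) = 2*q
(26 - 1*(-20))*(V(-1) - 47) = (26 - 1*(-20))*(2*(-1) - 47) = (26 + 20)*(-2 - 47) = 46*(-49) = -2254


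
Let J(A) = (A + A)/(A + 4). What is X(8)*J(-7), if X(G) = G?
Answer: 112/3 ≈ 37.333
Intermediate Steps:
J(A) = 2*A/(4 + A) (J(A) = (2*A)/(4 + A) = 2*A/(4 + A))
X(8)*J(-7) = 8*(2*(-7)/(4 - 7)) = 8*(2*(-7)/(-3)) = 8*(2*(-7)*(-⅓)) = 8*(14/3) = 112/3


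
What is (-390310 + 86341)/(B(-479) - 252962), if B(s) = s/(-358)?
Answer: 36273634/30186639 ≈ 1.2016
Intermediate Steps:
B(s) = -s/358 (B(s) = s*(-1/358) = -s/358)
(-390310 + 86341)/(B(-479) - 252962) = (-390310 + 86341)/(-1/358*(-479) - 252962) = -303969/(479/358 - 252962) = -303969/(-90559917/358) = -303969*(-358/90559917) = 36273634/30186639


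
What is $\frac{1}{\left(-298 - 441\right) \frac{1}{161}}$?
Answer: $- \frac{161}{739} \approx -0.21786$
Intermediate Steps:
$\frac{1}{\left(-298 - 441\right) \frac{1}{161}} = \frac{1}{\left(-739\right) \frac{1}{161}} = \frac{1}{- \frac{739}{161}} = - \frac{161}{739}$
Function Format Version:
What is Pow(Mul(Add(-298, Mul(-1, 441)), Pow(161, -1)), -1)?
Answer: Rational(-161, 739) ≈ -0.21786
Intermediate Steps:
Pow(Mul(Add(-298, Mul(-1, 441)), Pow(161, -1)), -1) = Pow(Mul(Add(-298, -441), Rational(1, 161)), -1) = Pow(Mul(-739, Rational(1, 161)), -1) = Pow(Rational(-739, 161), -1) = Rational(-161, 739)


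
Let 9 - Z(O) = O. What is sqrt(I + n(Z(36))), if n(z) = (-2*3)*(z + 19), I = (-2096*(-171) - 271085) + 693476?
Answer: sqrt(780855) ≈ 883.66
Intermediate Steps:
Z(O) = 9 - O
I = 780807 (I = (358416 - 271085) + 693476 = 87331 + 693476 = 780807)
n(z) = -114 - 6*z (n(z) = -6*(19 + z) = -114 - 6*z)
sqrt(I + n(Z(36))) = sqrt(780807 + (-114 - 6*(9 - 1*36))) = sqrt(780807 + (-114 - 6*(9 - 36))) = sqrt(780807 + (-114 - 6*(-27))) = sqrt(780807 + (-114 + 162)) = sqrt(780807 + 48) = sqrt(780855)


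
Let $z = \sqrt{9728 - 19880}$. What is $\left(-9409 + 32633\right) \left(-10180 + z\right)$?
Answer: $-236420320 + 139344 i \sqrt{282} \approx -2.3642 \cdot 10^{8} + 2.34 \cdot 10^{6} i$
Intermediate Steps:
$z = 6 i \sqrt{282}$ ($z = \sqrt{-10152} = 6 i \sqrt{282} \approx 100.76 i$)
$\left(-9409 + 32633\right) \left(-10180 + z\right) = \left(-9409 + 32633\right) \left(-10180 + 6 i \sqrt{282}\right) = 23224 \left(-10180 + 6 i \sqrt{282}\right) = -236420320 + 139344 i \sqrt{282}$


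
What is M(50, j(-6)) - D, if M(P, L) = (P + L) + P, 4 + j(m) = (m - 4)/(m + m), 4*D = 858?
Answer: -353/3 ≈ -117.67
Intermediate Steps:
D = 429/2 (D = (1/4)*858 = 429/2 ≈ 214.50)
j(m) = -4 + (-4 + m)/(2*m) (j(m) = -4 + (m - 4)/(m + m) = -4 + (-4 + m)/((2*m)) = -4 + (-4 + m)*(1/(2*m)) = -4 + (-4 + m)/(2*m))
M(P, L) = L + 2*P (M(P, L) = (L + P) + P = L + 2*P)
M(50, j(-6)) - D = ((-7/2 - 2/(-6)) + 2*50) - 1*429/2 = ((-7/2 - 2*(-1/6)) + 100) - 429/2 = ((-7/2 + 1/3) + 100) - 429/2 = (-19/6 + 100) - 429/2 = 581/6 - 429/2 = -353/3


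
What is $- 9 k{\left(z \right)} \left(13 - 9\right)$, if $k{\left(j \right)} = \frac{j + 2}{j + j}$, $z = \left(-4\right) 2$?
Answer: $- \frac{27}{2} \approx -13.5$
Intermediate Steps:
$z = -8$
$k{\left(j \right)} = \frac{2 + j}{2 j}$
$- 9 k{\left(z \right)} \left(13 - 9\right) = - 9 \frac{2 - 8}{2 \left(-8\right)} \left(13 - 9\right) = - 9 \cdot \frac{1}{2} \left(- \frac{1}{8}\right) \left(-6\right) 4 = \left(-9\right) \frac{3}{8} \cdot 4 = \left(- \frac{27}{8}\right) 4 = - \frac{27}{2}$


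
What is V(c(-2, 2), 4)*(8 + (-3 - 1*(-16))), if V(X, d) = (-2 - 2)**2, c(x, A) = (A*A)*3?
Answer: 336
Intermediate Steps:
c(x, A) = 3*A**2 (c(x, A) = A**2*3 = 3*A**2)
V(X, d) = 16 (V(X, d) = (-4)**2 = 16)
V(c(-2, 2), 4)*(8 + (-3 - 1*(-16))) = 16*(8 + (-3 - 1*(-16))) = 16*(8 + (-3 + 16)) = 16*(8 + 13) = 16*21 = 336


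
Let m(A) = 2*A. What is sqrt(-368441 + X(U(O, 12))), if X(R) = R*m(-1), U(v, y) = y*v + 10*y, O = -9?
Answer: I*sqrt(368465) ≈ 607.01*I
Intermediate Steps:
U(v, y) = 10*y + v*y (U(v, y) = v*y + 10*y = 10*y + v*y)
X(R) = -2*R (X(R) = R*(2*(-1)) = R*(-2) = -2*R)
sqrt(-368441 + X(U(O, 12))) = sqrt(-368441 - 24*(10 - 9)) = sqrt(-368441 - 24) = sqrt(-368465) = I*sqrt(368465)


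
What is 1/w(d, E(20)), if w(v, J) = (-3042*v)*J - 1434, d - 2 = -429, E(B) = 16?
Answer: 1/20781510 ≈ 4.8120e-8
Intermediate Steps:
d = -427 (d = 2 - 429 = -427)
w(v, J) = -1434 - 3042*J*v (w(v, J) = -3042*J*v - 1434 = -1434 - 3042*J*v)
1/w(d, E(20)) = 1/(-1434 - 3042*16*(-427)) = 1/(-1434 + 20782944) = 1/20781510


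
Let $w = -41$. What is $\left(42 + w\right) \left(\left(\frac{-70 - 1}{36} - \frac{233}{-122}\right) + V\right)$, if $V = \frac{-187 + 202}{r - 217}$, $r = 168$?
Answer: $- \frac{39653}{107604} \approx -0.36851$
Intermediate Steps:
$V = - \frac{15}{49}$ ($V = \frac{-187 + 202}{168 - 217} = \frac{15}{-49} = 15 \left(- \frac{1}{49}\right) = - \frac{15}{49} \approx -0.30612$)
$\left(42 + w\right) \left(\left(\frac{-70 - 1}{36} - \frac{233}{-122}\right) + V\right) = \left(42 - 41\right) \left(\left(\frac{-70 - 1}{36} - \frac{233}{-122}\right) - \frac{15}{49}\right) = 1 \left(\left(\left(-71\right) \frac{1}{36} - - \frac{233}{122}\right) - \frac{15}{49}\right) = 1 \left(\left(- \frac{71}{36} + \frac{233}{122}\right) - \frac{15}{49}\right) = 1 \left(- \frac{137}{2196} - \frac{15}{49}\right) = 1 \left(- \frac{39653}{107604}\right) = - \frac{39653}{107604}$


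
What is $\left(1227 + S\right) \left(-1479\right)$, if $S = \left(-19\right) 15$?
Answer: $-1393218$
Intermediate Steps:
$S = -285$
$\left(1227 + S\right) \left(-1479\right) = \left(1227 - 285\right) \left(-1479\right) = 942 \left(-1479\right) = -1393218$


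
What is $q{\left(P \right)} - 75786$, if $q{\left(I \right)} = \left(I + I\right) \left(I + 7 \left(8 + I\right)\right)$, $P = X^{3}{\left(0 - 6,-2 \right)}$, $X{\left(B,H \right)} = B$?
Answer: $646518$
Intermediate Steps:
$P = -216$ ($P = \left(0 - 6\right)^{3} = \left(-6\right)^{3} = -216$)
$q{\left(I \right)} = 2 I \left(56 + 8 I\right)$ ($q{\left(I \right)} = 2 I \left(I + \left(56 + 7 I\right)\right) = 2 I \left(56 + 8 I\right)$)
$q{\left(P \right)} - 75786 = 16 \left(-216\right) \left(7 - 216\right) - 75786 = 16 \left(-216\right) \left(-209\right) - 75786 = 722304 - 75786 = 646518$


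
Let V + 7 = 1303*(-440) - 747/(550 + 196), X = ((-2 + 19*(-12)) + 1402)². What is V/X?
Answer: -427702689/1024693664 ≈ -0.41740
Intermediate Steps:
X = 1373584 (X = ((-2 - 228) + 1402)² = (-230 + 1402)² = 1172² = 1373584)
V = -427702689/746 (V = -7 + (1303*(-440) - 747/(550 + 196)) = -7 + (-573320 - 747/746) = -7 - 427697467/746 = -427702689/746 ≈ -5.7333e+5)
V/X = -427702689/746/1373584 = -427702689/746*1/1373584 = -427702689/1024693664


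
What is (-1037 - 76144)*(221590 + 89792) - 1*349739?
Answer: -24033123881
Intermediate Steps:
(-1037 - 76144)*(221590 + 89792) - 1*349739 = -77181*311382 - 349739 = -24032774142 - 349739 = -24033123881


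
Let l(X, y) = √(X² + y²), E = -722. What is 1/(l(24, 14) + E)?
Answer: -361/260256 - √193/260256 ≈ -0.0014405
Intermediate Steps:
1/(l(24, 14) + E) = 1/(√(24² + 14²) - 722) = 1/(√(576 + 196) - 722) = 1/(√772 - 722) = 1/(2*√193 - 722) = 1/(-722 + 2*√193)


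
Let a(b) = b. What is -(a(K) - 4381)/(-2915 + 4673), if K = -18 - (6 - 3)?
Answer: 2201/879 ≈ 2.5040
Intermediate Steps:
K = -21 (K = -18 - 3 = -21)
-(a(K) - 4381)/(-2915 + 4673) = -(-21 - 4381)/(-2915 + 4673) = -(-4402)/1758 = -1*(-2201/879) = 2201/879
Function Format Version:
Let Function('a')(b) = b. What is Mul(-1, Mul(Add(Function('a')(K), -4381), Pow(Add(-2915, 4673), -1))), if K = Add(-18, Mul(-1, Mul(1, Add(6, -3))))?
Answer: Rational(2201, 879) ≈ 2.5040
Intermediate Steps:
K = -21 (K = Add(-18, Mul(-1, Mul(1, 3))) = Add(-18, Mul(-1, 3)) = Add(-18, -3) = -21)
Mul(-1, Mul(Add(Function('a')(K), -4381), Pow(Add(-2915, 4673), -1))) = Mul(-1, Mul(Add(-21, -4381), Pow(Add(-2915, 4673), -1))) = Mul(-1, Mul(-4402, Pow(1758, -1))) = Mul(-1, Mul(-4402, Rational(1, 1758))) = Mul(-1, Rational(-2201, 879)) = Rational(2201, 879)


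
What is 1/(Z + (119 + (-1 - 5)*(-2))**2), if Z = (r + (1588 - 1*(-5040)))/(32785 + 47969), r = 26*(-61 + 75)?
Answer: 40377/692913193 ≈ 5.8271e-5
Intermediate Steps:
r = 364 (r = 26*14 = 364)
Z = 3496/40377 (Z = (364 + (1588 - 1*(-5040)))/(32785 + 47969) = (364 + (1588 + 5040))/80754 = (364 + 6628)*(1/80754) = 6992*(1/80754) = 3496/40377 ≈ 0.086584)
1/(Z + (119 + (-1 - 5)*(-2))**2) = 1/(3496/40377 + (119 + (-1 - 5)*(-2))**2) = 1/(3496/40377 + (119 - 6*(-2))**2) = 1/(3496/40377 + (119 + 12)**2) = 1/(3496/40377 + 131**2) = 1/(3496/40377 + 17161) = 1/(692913193/40377) = 40377/692913193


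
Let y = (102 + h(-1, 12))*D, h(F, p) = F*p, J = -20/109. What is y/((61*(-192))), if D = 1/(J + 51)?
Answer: -1635/10812128 ≈ -0.00015122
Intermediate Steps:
J = -20/109 (J = -20*1/109 = -20/109 ≈ -0.18349)
D = 109/5539 (D = 1/(-20/109 + 51) = 1/(5539/109) = 109/5539 ≈ 0.019679)
y = 9810/5539 (y = (102 - 1*12)*(109/5539) = (102 - 12)*(109/5539) = 90*(109/5539) = 9810/5539 ≈ 1.7711)
y/((61*(-192))) = 9810/(5539*((61*(-192)))) = (9810/5539)/(-11712) = (9810/5539)*(-1/11712) = -1635/10812128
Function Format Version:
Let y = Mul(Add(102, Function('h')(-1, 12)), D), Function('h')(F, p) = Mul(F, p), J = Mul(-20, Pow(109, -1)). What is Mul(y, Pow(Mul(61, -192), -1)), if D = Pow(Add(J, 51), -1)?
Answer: Rational(-1635, 10812128) ≈ -0.00015122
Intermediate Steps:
J = Rational(-20, 109) (J = Mul(-20, Rational(1, 109)) = Rational(-20, 109) ≈ -0.18349)
D = Rational(109, 5539) (D = Pow(Add(Rational(-20, 109), 51), -1) = Pow(Rational(5539, 109), -1) = Rational(109, 5539) ≈ 0.019679)
y = Rational(9810, 5539) (y = Mul(Add(102, Mul(-1, 12)), Rational(109, 5539)) = Mul(Add(102, -12), Rational(109, 5539)) = Mul(90, Rational(109, 5539)) = Rational(9810, 5539) ≈ 1.7711)
Mul(y, Pow(Mul(61, -192), -1)) = Mul(Rational(9810, 5539), Pow(Mul(61, -192), -1)) = Mul(Rational(9810, 5539), Pow(-11712, -1)) = Mul(Rational(9810, 5539), Rational(-1, 11712)) = Rational(-1635, 10812128)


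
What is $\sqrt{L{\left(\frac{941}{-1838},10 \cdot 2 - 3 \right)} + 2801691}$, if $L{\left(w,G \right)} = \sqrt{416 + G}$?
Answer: $\sqrt{2801691 + \sqrt{433}} \approx 1673.8$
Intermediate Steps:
$\sqrt{L{\left(\frac{941}{-1838},10 \cdot 2 - 3 \right)} + 2801691} = \sqrt{\sqrt{416 + \left(10 \cdot 2 - 3\right)} + 2801691} = \sqrt{\sqrt{416 + \left(20 - 3\right)} + 2801691} = \sqrt{\sqrt{416 + 17} + 2801691} = \sqrt{\sqrt{433} + 2801691} = \sqrt{2801691 + \sqrt{433}}$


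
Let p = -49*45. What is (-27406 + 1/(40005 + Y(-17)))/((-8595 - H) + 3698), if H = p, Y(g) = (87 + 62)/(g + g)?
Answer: 9318183873/915294133 ≈ 10.181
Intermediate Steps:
Y(g) = 149/(2*g) (Y(g) = 149/((2*g)) = 149*(1/(2*g)) = 149/(2*g))
p = -2205
H = -2205
(-27406 + 1/(40005 + Y(-17)))/((-8595 - H) + 3698) = (-27406 + 1/(40005 + (149/2)/(-17)))/((-8595 - 1*(-2205)) + 3698) = (-27406 + 1/(40005 + (149/2)*(-1/17)))/((-8595 + 2205) + 3698) = (-27406 + 1/(40005 - 149/34))/(-6390 + 3698) = (-27406 + 1/(1360021/34))/(-2692) = (-27406 + 34/1360021)*(-1/2692) = -37272735492/1360021*(-1/2692) = 9318183873/915294133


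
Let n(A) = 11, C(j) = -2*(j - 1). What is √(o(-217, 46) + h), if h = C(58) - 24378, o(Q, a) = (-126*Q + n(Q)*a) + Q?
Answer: √3139 ≈ 56.027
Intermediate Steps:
C(j) = 2 - 2*j (C(j) = -2*(-1 + j) = 2 - 2*j)
o(Q, a) = -125*Q + 11*a (o(Q, a) = (-126*Q + 11*a) + Q = -125*Q + 11*a)
h = -24492 (h = (2 - 2*58) - 24378 = (2 - 116) - 24378 = -114 - 24378 = -24492)
√(o(-217, 46) + h) = √((-125*(-217) + 11*46) - 24492) = √((27125 + 506) - 24492) = √(27631 - 24492) = √3139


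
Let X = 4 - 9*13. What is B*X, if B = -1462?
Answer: 165206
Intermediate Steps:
X = -113 (X = 4 - 117 = -113)
B*X = -1462*(-113) = 165206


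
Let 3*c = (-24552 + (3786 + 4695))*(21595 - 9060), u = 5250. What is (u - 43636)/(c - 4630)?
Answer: 38386/67154625 ≈ 0.00057161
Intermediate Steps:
c = -67149995 (c = ((-24552 + (3786 + 4695))*(21595 - 9060))/3 = ((-24552 + 8481)*12535)/3 = (-16071*12535)/3 = (⅓)*(-201449985) = -67149995)
(u - 43636)/(c - 4630) = (5250 - 43636)/(-67149995 - 4630) = -38386/(-67154625) = -38386*(-1/67154625) = 38386/67154625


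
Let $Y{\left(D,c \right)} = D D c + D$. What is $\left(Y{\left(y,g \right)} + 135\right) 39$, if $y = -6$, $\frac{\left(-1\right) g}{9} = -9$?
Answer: $118755$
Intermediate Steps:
$g = 81$ ($g = \left(-9\right) \left(-9\right) = 81$)
$Y{\left(D,c \right)} = D + c D^{2}$ ($Y{\left(D,c \right)} = D^{2} c + D = c D^{2} + D = D + c D^{2}$)
$\left(Y{\left(y,g \right)} + 135\right) 39 = \left(- 6 \left(1 - 486\right) + 135\right) 39 = \left(\left(-6\right) \left(-485\right) + 135\right) 39 = \left(2910 + 135\right) 39 = 3045 \cdot 39 = 118755$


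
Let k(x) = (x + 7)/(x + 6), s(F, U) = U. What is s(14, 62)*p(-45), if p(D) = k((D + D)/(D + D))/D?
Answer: -496/315 ≈ -1.5746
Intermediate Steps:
k(x) = (7 + x)/(6 + x)
p(D) = 8/(7*D) (p(D) = ((7 + (D + D)/(D + D))/(6 + (D + D)/(D + D)))/D = ((7 + (2*D)/((2*D)))/(6 + (2*D)/((2*D))))/D = ((7 + (2*D)*(1/(2*D)))/(6 + (2*D)*(1/(2*D))))/D = ((7 + 1)/(6 + 1))/D = (8/7)/D = ((1/7)*8)/D = 8/(7*D))
s(14, 62)*p(-45) = 62*((8/7)/(-45)) = 62*((8/7)*(-1/45)) = 62*(-8/315) = -496/315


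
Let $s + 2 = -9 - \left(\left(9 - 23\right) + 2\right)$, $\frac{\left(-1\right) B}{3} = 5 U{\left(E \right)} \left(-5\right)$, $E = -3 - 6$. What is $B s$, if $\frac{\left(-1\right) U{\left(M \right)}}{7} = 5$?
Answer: $-2625$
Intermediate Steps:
$E = -9$ ($E = -3 - 6 = -9$)
$U{\left(M \right)} = -35$ ($U{\left(M \right)} = \left(-7\right) 5 = -35$)
$B = -2625$ ($B = - 3 \cdot 5 \left(-35\right) \left(-5\right) = - 3 \left(\left(-175\right) \left(-5\right)\right) = \left(-3\right) 875 = -2625$)
$s = 1$ ($s = -2 - -3 = -2 + \left(-9 + 12\right) = -2 + 3 = 1$)
$B s = \left(-2625\right) 1 = -2625$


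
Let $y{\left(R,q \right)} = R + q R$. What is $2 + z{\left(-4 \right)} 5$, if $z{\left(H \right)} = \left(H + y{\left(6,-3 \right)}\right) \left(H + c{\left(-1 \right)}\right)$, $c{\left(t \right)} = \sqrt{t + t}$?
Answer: $322 - 80 i \sqrt{2} \approx 322.0 - 113.14 i$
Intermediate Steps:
$y{\left(R,q \right)} = R + R q$
$c{\left(t \right)} = \sqrt{2} \sqrt{t}$ ($c{\left(t \right)} = \sqrt{2 t} = \sqrt{2} \sqrt{t}$)
$z{\left(H \right)} = \left(-12 + H\right) \left(H + i \sqrt{2}\right)$ ($z{\left(H \right)} = \left(H + 6 \left(1 - 3\right)\right) \left(H + \sqrt{2} \sqrt{-1}\right) = \left(H + 6 \left(-2\right)\right) \left(H + \sqrt{2} i\right) = \left(H - 12\right) \left(H + i \sqrt{2}\right) = \left(-12 + H\right) \left(H + i \sqrt{2}\right)$)
$2 + z{\left(-4 \right)} 5 = 2 + \left(\left(-4\right)^{2} - -48 - 12 i \sqrt{2} + i \left(-4\right) \sqrt{2}\right) 5 = 2 + \left(16 + 48 - 12 i \sqrt{2} - 4 i \sqrt{2}\right) 5 = 2 + \left(64 - 16 i \sqrt{2}\right) 5 = 2 + \left(320 - 80 i \sqrt{2}\right) = 322 - 80 i \sqrt{2}$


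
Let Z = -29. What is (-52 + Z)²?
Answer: 6561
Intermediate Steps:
(-52 + Z)² = (-52 - 29)² = (-81)² = 6561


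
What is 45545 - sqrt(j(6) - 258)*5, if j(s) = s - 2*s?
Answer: 45545 - 10*I*sqrt(66) ≈ 45545.0 - 81.24*I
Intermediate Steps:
j(s) = -s
45545 - sqrt(j(6) - 258)*5 = 45545 - sqrt(-1*6 - 258)*5 = 45545 - sqrt(-6 - 258)*5 = 45545 - sqrt(-264)*5 = 45545 - 2*I*sqrt(66)*5 = 45545 - 10*I*sqrt(66)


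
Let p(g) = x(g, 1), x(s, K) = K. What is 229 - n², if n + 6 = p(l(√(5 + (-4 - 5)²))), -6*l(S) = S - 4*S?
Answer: 204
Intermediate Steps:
l(S) = S/2 (l(S) = -(S - 4*S)/6 = -(-1)*S/2 = S/2)
p(g) = 1
n = -5 (n = -6 + 1 = -5)
229 - n² = 229 - 1*(-5)² = 229 - 1*25 = 229 - 25 = 204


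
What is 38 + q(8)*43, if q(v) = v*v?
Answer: 2790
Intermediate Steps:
q(v) = v²
38 + q(8)*43 = 38 + 8²*43 = 38 + 64*43 = 38 + 2752 = 2790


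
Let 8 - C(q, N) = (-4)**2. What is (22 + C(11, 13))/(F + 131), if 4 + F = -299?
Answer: -7/86 ≈ -0.081395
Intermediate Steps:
F = -303 (F = -4 - 299 = -303)
C(q, N) = -8 (C(q, N) = 8 - 1*(-4)**2 = 8 - 1*16 = 8 - 16 = -8)
(22 + C(11, 13))/(F + 131) = (22 - 8)/(-303 + 131) = 14/(-172) = 14*(-1/172) = -7/86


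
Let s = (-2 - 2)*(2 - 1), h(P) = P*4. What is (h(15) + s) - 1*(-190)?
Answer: 246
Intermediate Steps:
h(P) = 4*P
s = -4 (s = -4*1 = -4)
(h(15) + s) - 1*(-190) = (4*15 - 4) - 1*(-190) = (60 - 4) + 190 = 56 + 190 = 246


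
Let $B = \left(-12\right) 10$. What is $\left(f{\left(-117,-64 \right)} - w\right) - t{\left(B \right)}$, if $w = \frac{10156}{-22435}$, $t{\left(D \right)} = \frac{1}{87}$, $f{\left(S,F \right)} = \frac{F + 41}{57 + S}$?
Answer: $\frac{6437377}{7807380} \approx 0.82452$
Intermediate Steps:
$f{\left(S,F \right)} = \frac{41 + F}{57 + S}$
$B = -120$
$t{\left(D \right)} = \frac{1}{87}$
$w = - \frac{10156}{22435}$ ($w = 10156 \left(- \frac{1}{22435}\right) = - \frac{10156}{22435} \approx -0.45269$)
$\left(f{\left(-117,-64 \right)} - w\right) - t{\left(B \right)} = \left(\frac{41 - 64}{57 - 117} - - \frac{10156}{22435}\right) - \frac{1}{87} = \left(\frac{1}{-60} \left(-23\right) + \frac{10156}{22435}\right) - \frac{1}{87} = \left(\left(- \frac{1}{60}\right) \left(-23\right) + \frac{10156}{22435}\right) - \frac{1}{87} = \left(\frac{23}{60} + \frac{10156}{22435}\right) - \frac{1}{87} = \frac{225073}{269220} - \frac{1}{87} = \frac{6437377}{7807380}$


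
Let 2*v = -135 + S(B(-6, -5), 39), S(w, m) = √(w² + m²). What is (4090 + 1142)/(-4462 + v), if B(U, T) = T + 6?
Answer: -31597792/27354653 - 3488*√1522/27354653 ≈ -1.1601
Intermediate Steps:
B(U, T) = 6 + T
S(w, m) = √(m² + w²)
v = -135/2 + √1522/2 (v = (-135 + √(39² + (6 - 5)²))/2 = (-135 + √(1521 + 1²))/2 = (-135 + √(1521 + 1))/2 = (-135 + √1522)/2 = -135/2 + √1522/2 ≈ -47.994)
(4090 + 1142)/(-4462 + v) = (4090 + 1142)/(-4462 + (-135/2 + √1522/2)) = 5232/(-9059/2 + √1522/2)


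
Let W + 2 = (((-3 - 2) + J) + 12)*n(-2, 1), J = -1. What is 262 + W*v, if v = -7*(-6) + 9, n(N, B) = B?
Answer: 466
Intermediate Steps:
v = 51 (v = 42 + 9 = 51)
W = 4 (W = -2 + (((-3 - 2) - 1) + 12)*1 = -2 + ((-5 - 1) + 12)*1 = -2 + (-6 + 12)*1 = -2 + 6*1 = -2 + 6 = 4)
262 + W*v = 262 + 4*51 = 262 + 204 = 466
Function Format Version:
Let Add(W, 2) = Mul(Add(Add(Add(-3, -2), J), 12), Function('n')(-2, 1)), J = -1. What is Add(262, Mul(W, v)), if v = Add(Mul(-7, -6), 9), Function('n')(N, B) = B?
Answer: 466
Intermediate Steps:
v = 51 (v = Add(42, 9) = 51)
W = 4 (W = Add(-2, Mul(Add(Add(Add(-3, -2), -1), 12), 1)) = Add(-2, Mul(Add(Add(-5, -1), 12), 1)) = Add(-2, Mul(Add(-6, 12), 1)) = Add(-2, Mul(6, 1)) = Add(-2, 6) = 4)
Add(262, Mul(W, v)) = Add(262, Mul(4, 51)) = Add(262, 204) = 466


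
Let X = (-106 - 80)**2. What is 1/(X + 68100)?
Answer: 1/102696 ≈ 9.7375e-6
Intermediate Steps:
X = 34596 (X = (-186)**2 = 34596)
1/(X + 68100) = 1/(34596 + 68100) = 1/102696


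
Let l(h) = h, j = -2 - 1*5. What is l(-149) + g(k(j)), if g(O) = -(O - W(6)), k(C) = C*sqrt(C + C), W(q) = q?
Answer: -143 + 7*I*sqrt(14) ≈ -143.0 + 26.192*I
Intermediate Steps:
j = -7 (j = -2 - 5 = -7)
k(C) = sqrt(2)*C**(3/2) (k(C) = C*sqrt(2*C) = C*(sqrt(2)*sqrt(C)) = sqrt(2)*C**(3/2))
g(O) = 6 - O (g(O) = -(O - 1*6) = -(O - 6) = -(-6 + O) = 6 - O)
l(-149) + g(k(j)) = -149 + (6 - sqrt(2)*(-7)**(3/2)) = -149 + (6 - sqrt(2)*(-7*I*sqrt(7))) = -149 + (6 - (-7)*I*sqrt(14)) = -149 + (6 + 7*I*sqrt(14)) = -143 + 7*I*sqrt(14)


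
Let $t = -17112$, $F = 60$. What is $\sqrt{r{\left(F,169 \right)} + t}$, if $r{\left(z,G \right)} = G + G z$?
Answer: $i \sqrt{6803} \approx 82.48 i$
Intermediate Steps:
$\sqrt{r{\left(F,169 \right)} + t} = \sqrt{169 \left(1 + 60\right) - 17112} = \sqrt{169 \cdot 61 - 17112} = \sqrt{10309 - 17112} = \sqrt{-6803} = i \sqrt{6803}$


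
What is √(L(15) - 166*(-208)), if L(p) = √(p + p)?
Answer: √(34528 + √30) ≈ 185.83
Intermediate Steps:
L(p) = √2*√p (L(p) = √(2*p) = √2*√p)
√(L(15) - 166*(-208)) = √(√2*√15 - 166*(-208)) = √(√30 + 34528) = √(34528 + √30)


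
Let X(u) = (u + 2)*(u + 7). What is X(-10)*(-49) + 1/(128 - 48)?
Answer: -94079/80 ≈ -1176.0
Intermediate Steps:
X(u) = (2 + u)*(7 + u)
X(-10)*(-49) + 1/(128 - 48) = (14 + (-10)² + 9*(-10))*(-49) + 1/(128 - 48) = (14 + 100 - 90)*(-49) + 1/80 = 24*(-49) + 1/80 = -1176 + 1/80 = -94079/80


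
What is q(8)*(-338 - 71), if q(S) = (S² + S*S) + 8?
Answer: -55624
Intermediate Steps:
q(S) = 8 + 2*S² (q(S) = (S² + S²) + 8 = 2*S² + 8 = 8 + 2*S²)
q(8)*(-338 - 71) = (8 + 2*8²)*(-338 - 71) = (8 + 2*64)*(-409) = (8 + 128)*(-409) = 136*(-409) = -55624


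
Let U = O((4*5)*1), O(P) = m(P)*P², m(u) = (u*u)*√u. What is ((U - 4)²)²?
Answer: 262144000049152000000256 - 2621440000081920000*√5 ≈ 2.6214e+23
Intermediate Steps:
m(u) = u^(5/2) (m(u) = u²*√u = u^(5/2))
O(P) = P^(9/2) (O(P) = P^(5/2)*P² = P^(9/2))
U = 320000*√5 (U = ((4*5)*1)^(9/2) = (20*1)^(9/2) = 20^(9/2) = 320000*√5 ≈ 7.1554e+5)
((U - 4)²)² = ((320000*√5 - 4)²)² = ((-4 + 320000*√5)²)² = (-4 + 320000*√5)⁴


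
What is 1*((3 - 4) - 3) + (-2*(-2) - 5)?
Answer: -5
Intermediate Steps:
1*((3 - 4) - 3) + (-2*(-2) - 5) = 1*(-1 - 3) + (4 - 5) = 1*(-4) - 1 = -4 - 1 = -5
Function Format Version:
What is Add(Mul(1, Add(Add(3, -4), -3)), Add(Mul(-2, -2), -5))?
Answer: -5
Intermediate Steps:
Add(Mul(1, Add(Add(3, -4), -3)), Add(Mul(-2, -2), -5)) = Add(Mul(1, Add(-1, -3)), Add(4, -5)) = Add(Mul(1, -4), -1) = Add(-4, -1) = -5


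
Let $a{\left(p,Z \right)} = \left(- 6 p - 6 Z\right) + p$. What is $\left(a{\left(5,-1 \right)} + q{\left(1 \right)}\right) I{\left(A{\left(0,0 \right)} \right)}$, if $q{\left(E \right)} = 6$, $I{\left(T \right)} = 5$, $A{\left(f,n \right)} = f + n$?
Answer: $-65$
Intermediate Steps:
$a{\left(p,Z \right)} = - 6 Z - 5 p$ ($a{\left(p,Z \right)} = \left(- 6 Z - 6 p\right) + p = - 6 Z - 5 p$)
$\left(a{\left(5,-1 \right)} + q{\left(1 \right)}\right) I{\left(A{\left(0,0 \right)} \right)} = \left(\left(\left(-6\right) \left(-1\right) - 25\right) + 6\right) 5 = \left(\left(6 - 25\right) + 6\right) 5 = \left(-19 + 6\right) 5 = \left(-13\right) 5 = -65$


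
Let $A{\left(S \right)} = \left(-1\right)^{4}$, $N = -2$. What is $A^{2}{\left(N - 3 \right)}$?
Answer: $1$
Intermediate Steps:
$A{\left(S \right)} = 1$
$A^{2}{\left(N - 3 \right)} = 1^{2} = 1$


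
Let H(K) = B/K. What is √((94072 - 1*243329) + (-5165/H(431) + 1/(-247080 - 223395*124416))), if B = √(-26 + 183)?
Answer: √(-300199228872275087339906 - 28518245786421931392000*√157)/1418199840 ≈ 571.77*I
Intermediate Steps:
B = √157 ≈ 12.530
H(K) = √157/K
√((94072 - 1*243329) + (-5165/H(431) + 1/(-247080 - 223395*124416))) = √((94072 - 1*243329) + (-5165*431*√157/157 + 1/(-247080 - 223395*124416))) = √((94072 - 243329) + (-5165*431*√157/157 + (1/124416)/(-470475))) = √(-149257 + (-5165*431*√157/157 - 1/470475*1/124416)) = √(-149257 + (-2226115*√157/157 - 1/58534617600)) = √(-149257 + (-1/58534617600 - 2226115*√157/157)) = √(-8736701419123201/58534617600 - 2226115*√157/157)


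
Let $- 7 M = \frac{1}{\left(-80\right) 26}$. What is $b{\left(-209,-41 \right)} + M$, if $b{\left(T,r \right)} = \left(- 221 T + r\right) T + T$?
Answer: $- \frac{140433252959}{14560} \approx -9.6451 \cdot 10^{6}$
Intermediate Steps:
$b{\left(T,r \right)} = T + T \left(r - 221 T\right)$ ($b{\left(T,r \right)} = \left(r - 221 T\right) T + T = T \left(r - 221 T\right) + T = T + T \left(r - 221 T\right)$)
$M = \frac{1}{14560}$ ($M = - \frac{1}{7 \left(\left(-80\right) 26\right)} = - \frac{1}{7 \left(-2080\right)} = \left(- \frac{1}{7}\right) \left(- \frac{1}{2080}\right) = \frac{1}{14560} \approx 6.8681 \cdot 10^{-5}$)
$b{\left(-209,-41 \right)} + M = - 209 \left(1 - 41 - -46189\right) + \frac{1}{14560} = - 209 \left(1 - 41 + 46189\right) + \frac{1}{14560} = \left(-209\right) 46149 + \frac{1}{14560} = -9645141 + \frac{1}{14560} = - \frac{140433252959}{14560}$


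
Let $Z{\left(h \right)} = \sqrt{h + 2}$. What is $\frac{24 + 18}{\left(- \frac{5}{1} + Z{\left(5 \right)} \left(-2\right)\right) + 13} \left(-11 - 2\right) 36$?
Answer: $-4368 - 1092 \sqrt{7} \approx -7257.2$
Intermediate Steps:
$Z{\left(h \right)} = \sqrt{2 + h}$
$\frac{24 + 18}{\left(- \frac{5}{1} + Z{\left(5 \right)} \left(-2\right)\right) + 13} \left(-11 - 2\right) 36 = \frac{24 + 18}{\left(- \frac{5}{1} + \sqrt{2 + 5} \left(-2\right)\right) + 13} \left(-11 - 2\right) 36 = \frac{42}{\left(\left(-5\right) 1 + \sqrt{7} \left(-2\right)\right) + 13} \left(-11 - 2\right) 36 = \frac{42}{\left(-5 - 2 \sqrt{7}\right) + 13} \left(-13\right) 36 = \frac{42}{8 - 2 \sqrt{7}} \left(-13\right) 36 = - \frac{546}{8 - 2 \sqrt{7}} \cdot 36 = - \frac{19656}{8 - 2 \sqrt{7}}$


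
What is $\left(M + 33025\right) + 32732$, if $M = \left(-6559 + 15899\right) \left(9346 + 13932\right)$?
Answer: $217482277$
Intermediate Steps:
$M = 217416520$ ($M = 9340 \cdot 23278 = 217416520$)
$\left(M + 33025\right) + 32732 = \left(217416520 + 33025\right) + 32732 = 217449545 + 32732 = 217482277$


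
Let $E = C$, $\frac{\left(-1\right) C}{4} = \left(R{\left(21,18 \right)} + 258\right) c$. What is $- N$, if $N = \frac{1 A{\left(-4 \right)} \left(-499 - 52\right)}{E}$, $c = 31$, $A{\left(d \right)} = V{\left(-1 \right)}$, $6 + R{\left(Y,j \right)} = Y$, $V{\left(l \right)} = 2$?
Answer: $- \frac{551}{16926} \approx -0.032553$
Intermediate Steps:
$R{\left(Y,j \right)} = -6 + Y$
$A{\left(d \right)} = 2$
$C = -33852$ ($C = - 4 \left(\left(-6 + 21\right) + 258\right) 31 = - 4 \left(15 + 258\right) 31 = - 4 \cdot 273 \cdot 31 = \left(-4\right) 8463 = -33852$)
$E = -33852$
$N = \frac{551}{16926}$ ($N = \frac{1 \cdot 2 \left(-499 - 52\right)}{-33852} = 2 \left(-551\right) \left(- \frac{1}{33852}\right) = \left(-1102\right) \left(- \frac{1}{33852}\right) = \frac{551}{16926} \approx 0.032553$)
$- N = \left(-1\right) \frac{551}{16926} = - \frac{551}{16926}$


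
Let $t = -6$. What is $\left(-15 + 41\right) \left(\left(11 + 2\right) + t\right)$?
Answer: $182$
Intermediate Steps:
$\left(-15 + 41\right) \left(\left(11 + 2\right) + t\right) = \left(-15 + 41\right) \left(\left(11 + 2\right) - 6\right) = 26 \left(13 - 6\right) = 26 \cdot 7 = 182$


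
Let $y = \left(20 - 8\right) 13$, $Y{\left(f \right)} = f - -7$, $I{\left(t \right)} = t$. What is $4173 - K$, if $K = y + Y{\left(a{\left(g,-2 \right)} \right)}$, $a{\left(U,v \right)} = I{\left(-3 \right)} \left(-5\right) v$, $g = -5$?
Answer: $4040$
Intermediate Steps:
$a{\left(U,v \right)} = 15 v$ ($a{\left(U,v \right)} = \left(-3\right) \left(-5\right) v = 15 v$)
$Y{\left(f \right)} = 7 + f$ ($Y{\left(f \right)} = f + 7 = 7 + f$)
$y = 156$ ($y = 12 \cdot 13 = 156$)
$K = 133$ ($K = 156 + \left(7 + 15 \left(-2\right)\right) = 156 + \left(7 - 30\right) = 156 - 23 = 133$)
$4173 - K = 4173 - 133 = 4040$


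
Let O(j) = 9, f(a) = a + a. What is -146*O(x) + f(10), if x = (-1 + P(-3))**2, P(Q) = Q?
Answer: -1294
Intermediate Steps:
f(a) = 2*a
x = 16 (x = (-1 - 3)**2 = (-4)**2 = 16)
-146*O(x) + f(10) = -146*9 + 2*10 = -1314 + 20 = -1294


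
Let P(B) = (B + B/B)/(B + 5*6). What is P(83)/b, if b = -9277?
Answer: -84/1048301 ≈ -8.0130e-5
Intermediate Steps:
P(B) = (1 + B)/(30 + B) (P(B) = (B + 1)/(B + 30) = (1 + B)/(30 + B))
P(83)/b = ((1 + 83)/(30 + 83))/(-9277) = (84/113)*(-1/9277) = -84/1048301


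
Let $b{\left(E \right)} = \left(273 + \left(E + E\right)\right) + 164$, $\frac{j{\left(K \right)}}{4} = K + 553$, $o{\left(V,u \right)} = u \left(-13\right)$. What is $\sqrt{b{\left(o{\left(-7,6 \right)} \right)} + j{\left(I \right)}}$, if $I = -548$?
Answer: $\sqrt{301} \approx 17.349$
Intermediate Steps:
$o{\left(V,u \right)} = - 13 u$
$j{\left(K \right)} = 2212 + 4 K$ ($j{\left(K \right)} = 4 \left(K + 553\right) = 4 \left(553 + K\right) = 2212 + 4 K$)
$b{\left(E \right)} = 437 + 2 E$ ($b{\left(E \right)} = \left(273 + 2 E\right) + 164 = 437 + 2 E$)
$\sqrt{b{\left(o{\left(-7,6 \right)} \right)} + j{\left(I \right)}} = \sqrt{\left(437 + 2 \left(\left(-13\right) 6\right)\right) + \left(2212 + 4 \left(-548\right)\right)} = \sqrt{\left(437 + 2 \left(-78\right)\right) + \left(2212 - 2192\right)} = \sqrt{\left(437 - 156\right) + 20} = \sqrt{281 + 20} = \sqrt{301}$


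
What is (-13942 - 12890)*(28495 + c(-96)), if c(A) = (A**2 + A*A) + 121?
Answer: -1262391936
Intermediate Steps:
c(A) = 121 + 2*A**2 (c(A) = (A**2 + A**2) + 121 = 2*A**2 + 121 = 121 + 2*A**2)
(-13942 - 12890)*(28495 + c(-96)) = (-13942 - 12890)*(28495 + (121 + 2*(-96)**2)) = -26832*(28495 + (121 + 2*9216)) = -26832*(28495 + (121 + 18432)) = -26832*(28495 + 18553) = -26832*47048 = -1262391936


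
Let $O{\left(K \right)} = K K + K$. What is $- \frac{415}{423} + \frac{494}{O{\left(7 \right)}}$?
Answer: $\frac{92861}{11844} \approx 7.8403$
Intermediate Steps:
$O{\left(K \right)} = K + K^{2}$ ($O{\left(K \right)} = K^{2} + K = K + K^{2}$)
$- \frac{415}{423} + \frac{494}{O{\left(7 \right)}} = - \frac{415}{423} + \frac{494}{7 \left(1 + 7\right)} = \left(-415\right) \frac{1}{423} + \frac{494}{7 \cdot 8} = - \frac{415}{423} + \frac{494}{56} = - \frac{415}{423} + 494 \cdot \frac{1}{56} = - \frac{415}{423} + \frac{247}{28} = \frac{92861}{11844}$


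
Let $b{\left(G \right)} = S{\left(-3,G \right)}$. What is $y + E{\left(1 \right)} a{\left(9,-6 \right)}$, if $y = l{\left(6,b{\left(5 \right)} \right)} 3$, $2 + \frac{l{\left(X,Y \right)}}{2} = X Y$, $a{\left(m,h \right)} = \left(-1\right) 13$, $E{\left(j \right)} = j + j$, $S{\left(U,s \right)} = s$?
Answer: $142$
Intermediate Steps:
$b{\left(G \right)} = G$
$E{\left(j \right)} = 2 j$
$a{\left(m,h \right)} = -13$
$l{\left(X,Y \right)} = -4 + 2 X Y$
$y = 168$ ($y = \left(-4 + 2 \cdot 6 \cdot 5\right) 3 = \left(-4 + 60\right) 3 = 56 \cdot 3 = 168$)
$y + E{\left(1 \right)} a{\left(9,-6 \right)} = 168 + 2 \cdot 1 \left(-13\right) = 168 + 2 \left(-13\right) = 168 - 26 = 142$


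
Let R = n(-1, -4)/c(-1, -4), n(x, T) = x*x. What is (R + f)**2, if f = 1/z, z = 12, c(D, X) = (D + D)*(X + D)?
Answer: 121/3600 ≈ 0.033611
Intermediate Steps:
n(x, T) = x**2
c(D, X) = 2*D*(D + X) (c(D, X) = (2*D)*(D + X) = 2*D*(D + X))
R = 1/10 (R = (-1)**2/((2*(-1)*(-1 - 4))) = 1/(2*(-1)*(-5)) = 1/10 ≈ 0.10000)
f = 1/12 ≈ 0.083333
(R + f)**2 = (1/10 + 1/12)**2 = (11/60)**2 = 121/3600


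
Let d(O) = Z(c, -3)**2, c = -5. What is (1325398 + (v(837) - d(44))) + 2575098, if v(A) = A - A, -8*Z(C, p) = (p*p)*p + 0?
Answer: 249631015/64 ≈ 3.9005e+6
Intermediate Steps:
Z(C, p) = -p**3/8 (Z(C, p) = -((p*p)*p + 0)/8 = -(p**2*p + 0)/8 = -(p**3 + 0)/8 = -p**3/8)
v(A) = 0
d(O) = 729/64 (d(O) = (-1/8*(-3)**3)**2 = (-1/8*(-27))**2 = (27/8)**2 = 729/64)
(1325398 + (v(837) - d(44))) + 2575098 = (1325398 + (0 - 1*729/64)) + 2575098 = (1325398 + (0 - 729/64)) + 2575098 = (1325398 - 729/64) + 2575098 = 84824743/64 + 2575098 = 249631015/64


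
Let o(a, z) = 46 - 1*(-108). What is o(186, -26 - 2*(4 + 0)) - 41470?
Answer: -41316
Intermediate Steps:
o(a, z) = 154 (o(a, z) = 46 + 108 = 154)
o(186, -26 - 2*(4 + 0)) - 41470 = 154 - 41470 = -41316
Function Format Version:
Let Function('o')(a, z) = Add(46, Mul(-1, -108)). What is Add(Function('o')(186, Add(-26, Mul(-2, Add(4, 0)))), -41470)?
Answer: -41316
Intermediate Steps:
Function('o')(a, z) = 154 (Function('o')(a, z) = Add(46, 108) = 154)
Add(Function('o')(186, Add(-26, Mul(-2, Add(4, 0)))), -41470) = Add(154, -41470) = -41316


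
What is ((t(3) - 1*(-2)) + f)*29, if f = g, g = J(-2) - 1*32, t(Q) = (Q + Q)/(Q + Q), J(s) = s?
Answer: -899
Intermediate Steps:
t(Q) = 1 (t(Q) = (2*Q)/((2*Q)) = (2*Q)*(1/(2*Q)) = 1)
g = -34 (g = -2 - 1*32 = -2 - 32 = -34)
f = -34
((t(3) - 1*(-2)) + f)*29 = ((1 - 1*(-2)) - 34)*29 = ((1 + 2) - 34)*29 = (3 - 34)*29 = -31*29 = -899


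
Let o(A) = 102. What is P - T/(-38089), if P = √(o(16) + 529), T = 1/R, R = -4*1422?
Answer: -1/216650232 + √631 ≈ 25.120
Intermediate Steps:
R = -5688
T = -1/5688 (T = 1/(-5688) = -1/5688 ≈ -0.00017581)
P = √631 (P = √(102 + 529) = √631 ≈ 25.120)
P - T/(-38089) = √631 - (-1)/(5688*(-38089)) = √631 - (-1)*(-1)/(5688*38089) = √631 - 1*1/216650232 = √631 - 1/216650232 = -1/216650232 + √631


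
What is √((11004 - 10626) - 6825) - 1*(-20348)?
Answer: 20348 + I*√6447 ≈ 20348.0 + 80.293*I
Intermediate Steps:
√((11004 - 10626) - 6825) - 1*(-20348) = √(378 - 6825) + 20348 = √(-6447) + 20348 = I*√6447 + 20348 = 20348 + I*√6447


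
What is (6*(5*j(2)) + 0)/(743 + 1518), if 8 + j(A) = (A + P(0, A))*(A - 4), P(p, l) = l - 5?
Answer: -180/2261 ≈ -0.079611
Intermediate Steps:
P(p, l) = -5 + l
j(A) = -8 + (-5 + 2*A)*(-4 + A) (j(A) = -8 + (A + (-5 + A))*(A - 4) = -8 + (-5 + 2*A)*(-4 + A))
(6*(5*j(2)) + 0)/(743 + 1518) = (6*(5*(12 - 13*2 + 2*2²)) + 0)/(743 + 1518) = (6*(5*(12 - 26 + 2*4)) + 0)/2261 = (6*(5*(12 - 26 + 8)) + 0)*(1/2261) = (6*(5*(-6)) + 0)*(1/2261) = (6*(-30) + 0)*(1/2261) = (-180 + 0)*(1/2261) = -180*1/2261 = -180/2261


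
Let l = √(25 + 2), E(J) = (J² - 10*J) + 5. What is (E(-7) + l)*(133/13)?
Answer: 16492/13 + 399*√3/13 ≈ 1321.8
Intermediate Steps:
E(J) = 5 + J² - 10*J
l = 3*√3 (l = √27 = 3*√3 ≈ 5.1962)
(E(-7) + l)*(133/13) = ((5 + (-7)² - 10*(-7)) + 3*√3)*(133/13) = ((5 + 49 + 70) + 3*√3)*(133*(1/13)) = (124 + 3*√3)*(133/13) = 16492/13 + 399*√3/13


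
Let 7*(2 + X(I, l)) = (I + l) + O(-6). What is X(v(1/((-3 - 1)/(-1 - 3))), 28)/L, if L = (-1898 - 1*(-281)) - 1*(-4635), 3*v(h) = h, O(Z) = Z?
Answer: 25/63378 ≈ 0.00039446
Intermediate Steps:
v(h) = h/3
L = 3018 (L = (-1898 + 281) + 4635 = -1617 + 4635 = 3018)
X(I, l) = -20/7 + I/7 + l/7 (X(I, l) = -2 + ((I + l) - 6)/7 = -2 + (-6 + I + l)/7 = -2 + (-6/7 + I/7 + l/7) = -20/7 + I/7 + l/7)
X(v(1/((-3 - 1)/(-1 - 3))), 28)/L = (-20/7 + (1/(3*(((-3 - 1)/(-1 - 3)))))/7 + (⅐)*28)/3018 = (-20/7 + (1/(3*((-4/(-4)))))/7 + 4)*(1/3018) = (-20/7 + (1/(3*((-4*(-¼)))))/7 + 4)*(1/3018) = (-20/7 + ((⅓)/1)/7 + 4)*(1/3018) = (-20/7 + ((⅓)*1)/7 + 4)*(1/3018) = (-20/7 + (⅐)*(⅓) + 4)*(1/3018) = (-20/7 + 1/21 + 4)*(1/3018) = (25/21)*(1/3018) = 25/63378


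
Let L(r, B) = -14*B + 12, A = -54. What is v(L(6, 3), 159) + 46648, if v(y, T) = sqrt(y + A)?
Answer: 46648 + 2*I*sqrt(21) ≈ 46648.0 + 9.1651*I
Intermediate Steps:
L(r, B) = 12 - 14*B
v(y, T) = sqrt(-54 + y) (v(y, T) = sqrt(y - 54) = sqrt(-54 + y))
v(L(6, 3), 159) + 46648 = sqrt(-54 + (12 - 14*3)) + 46648 = sqrt(-54 + (12 - 42)) + 46648 = sqrt(-54 - 30) + 46648 = sqrt(-84) + 46648 = 2*I*sqrt(21) + 46648 = 46648 + 2*I*sqrt(21)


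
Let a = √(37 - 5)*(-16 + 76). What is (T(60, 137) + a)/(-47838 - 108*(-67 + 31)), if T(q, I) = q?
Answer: -2/1465 - 8*√2/1465 ≈ -0.0090879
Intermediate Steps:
a = 240*√2 (a = √32*60 = (4*√2)*60 = 240*√2 ≈ 339.41)
(T(60, 137) + a)/(-47838 - 108*(-67 + 31)) = (60 + 240*√2)/(-47838 - 108*(-67 + 31)) = (60 + 240*√2)/(-47838 - 108*(-36)) = (60 + 240*√2)/(-47838 + 3888) = (60 + 240*√2)/(-43950) = (60 + 240*√2)*(-1/43950) = -2/1465 - 8*√2/1465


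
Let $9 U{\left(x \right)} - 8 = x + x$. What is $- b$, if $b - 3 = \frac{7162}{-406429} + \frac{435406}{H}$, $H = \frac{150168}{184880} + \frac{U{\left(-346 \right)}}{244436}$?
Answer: $- \frac{249911727056760525885}{466026914974121} \approx -5.3626 \cdot 10^{5}$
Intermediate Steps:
$U{\left(x \right)} = \frac{8}{9} + \frac{2 x}{9}$ ($U{\left(x \right)} = \frac{8}{9} + \frac{x + x}{9} = \frac{8}{9} + \frac{2 x}{9}$)
$H = \frac{1146637949}{1412228990}$ ($H = \frac{150168}{184880} + \frac{\frac{8}{9} + \frac{2}{9} \left(-346\right)}{244436} = 150168 \cdot \frac{1}{184880} + \left(\frac{8}{9} - \frac{692}{9}\right) \frac{1}{244436} = \frac{18771}{23110} - \frac{19}{61109} = \frac{1146637949}{1412228990} \approx 0.81193$)
$b = \frac{249911727056760525885}{466026914974121}$ ($b = 3 + \left(\frac{7162}{-406429} + \frac{435406}{\frac{1146637949}{1412228990}}\right) = 3 + \left(7162 \left(- \frac{1}{406429}\right) + 435406 \cdot \frac{1412228990}{1146637949}\right) = 3 + \left(- \frac{7162}{406429} + \frac{614892975619940}{1146637949}\right) = 3 + \frac{249910328976015603522}{466026914974121} = \frac{249911727056760525885}{466026914974121} \approx 5.3626 \cdot 10^{5}$)
$- b = \left(-1\right) \frac{249911727056760525885}{466026914974121} = - \frac{249911727056760525885}{466026914974121}$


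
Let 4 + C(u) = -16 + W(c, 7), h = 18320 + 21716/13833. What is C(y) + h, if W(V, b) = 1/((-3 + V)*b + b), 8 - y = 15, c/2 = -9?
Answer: 35443172407/1936620 ≈ 18302.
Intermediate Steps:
c = -18 (c = 2*(-9) = -18)
y = -7 (y = 8 - 1*15 = 8 - 15 = -7)
W(V, b) = 1/(b + b*(-3 + V)) (W(V, b) = 1/(b*(-3 + V) + b) = 1/(b + b*(-3 + V)))
h = 253442276/13833 (h = 18320 + 21716*(1/13833) = 18320 + 21716/13833 = 253442276/13833 ≈ 18322.)
C(u) = -2801/140 (C(u) = -4 + (-16 + 1/(7*(-2 - 18))) = -4 + (-16 + (1/7)/(-20)) = -4 + (-16 + (1/7)*(-1/20)) = -4 + (-16 - 1/140) = -4 - 2241/140 = -2801/140)
C(y) + h = -2801/140 + 253442276/13833 = 35443172407/1936620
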